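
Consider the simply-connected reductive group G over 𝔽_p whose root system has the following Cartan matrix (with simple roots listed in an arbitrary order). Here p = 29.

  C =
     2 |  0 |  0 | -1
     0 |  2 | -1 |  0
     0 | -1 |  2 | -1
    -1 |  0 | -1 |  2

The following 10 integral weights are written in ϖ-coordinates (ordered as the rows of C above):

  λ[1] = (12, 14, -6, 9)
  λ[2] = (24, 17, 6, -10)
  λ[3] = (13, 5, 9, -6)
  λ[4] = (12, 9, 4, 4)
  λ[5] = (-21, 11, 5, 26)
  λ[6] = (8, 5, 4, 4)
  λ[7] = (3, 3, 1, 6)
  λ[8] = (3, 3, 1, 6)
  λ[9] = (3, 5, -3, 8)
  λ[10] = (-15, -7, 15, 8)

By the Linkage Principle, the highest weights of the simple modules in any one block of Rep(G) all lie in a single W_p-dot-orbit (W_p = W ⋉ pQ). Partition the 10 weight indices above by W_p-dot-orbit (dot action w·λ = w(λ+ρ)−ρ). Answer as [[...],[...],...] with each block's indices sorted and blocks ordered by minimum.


Cartan matrix: type A_4 (|W|=120); un-permuting the 4 rows.

W_29-reps of the 10 weights in Ā_29 (same 4-coord order as C):

    λ_1 → (9, 6, 5, 5)
    λ_2 → (4, 4, 2, 7)
    λ_3 → (9, 6, 5, 5)
    λ_4 → (9, 6, 5, 5)
    λ_5 → (4, 4, 2, 7)
    λ_6 → (9, 6, 5, 5)
    λ_7 → (4, 4, 2, 7)
    λ_8 → (4, 4, 2, 7)
    λ_9 → (4, 4, 2, 7)
    λ_10 → (9, 6, 5, 5)

2 distinct reps among the 10 weights ⇒ 2 W_29-linkage classes:

[[1, 3, 4, 6, 10], [2, 5, 7, 8, 9]]


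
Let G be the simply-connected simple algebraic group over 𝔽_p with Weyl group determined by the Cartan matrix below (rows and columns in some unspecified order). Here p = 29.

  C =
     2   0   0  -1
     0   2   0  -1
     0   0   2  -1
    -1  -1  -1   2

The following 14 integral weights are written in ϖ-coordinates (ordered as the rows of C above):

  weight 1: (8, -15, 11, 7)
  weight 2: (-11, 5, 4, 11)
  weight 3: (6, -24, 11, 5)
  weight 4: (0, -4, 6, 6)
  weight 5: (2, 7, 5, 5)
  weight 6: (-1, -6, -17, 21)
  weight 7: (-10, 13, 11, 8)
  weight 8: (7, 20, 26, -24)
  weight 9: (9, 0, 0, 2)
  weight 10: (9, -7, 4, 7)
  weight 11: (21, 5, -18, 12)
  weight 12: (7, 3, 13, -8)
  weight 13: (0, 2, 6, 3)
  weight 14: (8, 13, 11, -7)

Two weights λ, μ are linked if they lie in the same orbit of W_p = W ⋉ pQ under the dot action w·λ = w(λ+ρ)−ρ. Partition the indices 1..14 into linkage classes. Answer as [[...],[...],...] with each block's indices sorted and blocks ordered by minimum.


Cartan matrix: type D_4 (|W|=192); un-permuting the 4 rows.

Folding the 14 weights λ_j+ρ into Ā_29 (reps in the given 4-coord order):

  1: (3, 8, 6, 6);  2: (10, 6, 5, 2);  3: (10, 6, 5, 2);  4: (1, 3, 7, 4);  5: (3, 8, 6, 6);  6: (0, 5, 16, 1);  7: (3, 8, 6, 6);  8: (15, 2, 4, 2);  9: (10, 1, 1, 3);  10: (10, 6, 5, 2);  11: (10, 6, 5, 2);  12: (1, 3, 7, 4);  13: (1, 3, 7, 4);  14: (3, 8, 6, 6)

Partition of {1..14} into 6 W_29-dot-orbits:

[[1, 5, 7, 14], [2, 3, 10, 11], [4, 12, 13], [6], [8], [9]]


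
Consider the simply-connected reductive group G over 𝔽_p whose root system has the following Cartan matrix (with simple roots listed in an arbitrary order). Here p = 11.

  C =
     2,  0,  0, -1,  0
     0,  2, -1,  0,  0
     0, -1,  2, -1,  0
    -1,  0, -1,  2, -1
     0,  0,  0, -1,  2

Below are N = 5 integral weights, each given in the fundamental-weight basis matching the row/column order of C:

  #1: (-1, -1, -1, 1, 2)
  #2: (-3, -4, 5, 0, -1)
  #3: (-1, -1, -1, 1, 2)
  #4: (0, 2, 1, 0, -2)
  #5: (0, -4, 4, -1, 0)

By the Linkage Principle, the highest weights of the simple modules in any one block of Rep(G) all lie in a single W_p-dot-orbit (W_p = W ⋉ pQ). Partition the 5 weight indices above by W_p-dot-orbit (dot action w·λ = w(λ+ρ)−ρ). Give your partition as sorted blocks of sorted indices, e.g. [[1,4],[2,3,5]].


Dynkin diagram of C (from the 8 off-diagonal −1 entries): D_5.

Each λ_j+ρ reduced to Ā_11; 5-tuples below use C's row order:

  1: (0, 0, 0, 2, 3) · 2: (1, 3, 2, 0, 1) · 3: (0, 0, 0, 2, 3) · 4: (1, 3, 2, 0, 1) · 5: (1, 3, 2, 0, 1)

Partition of {1..5} into 2 W_11-dot-orbits:

[[1, 3], [2, 4, 5]]


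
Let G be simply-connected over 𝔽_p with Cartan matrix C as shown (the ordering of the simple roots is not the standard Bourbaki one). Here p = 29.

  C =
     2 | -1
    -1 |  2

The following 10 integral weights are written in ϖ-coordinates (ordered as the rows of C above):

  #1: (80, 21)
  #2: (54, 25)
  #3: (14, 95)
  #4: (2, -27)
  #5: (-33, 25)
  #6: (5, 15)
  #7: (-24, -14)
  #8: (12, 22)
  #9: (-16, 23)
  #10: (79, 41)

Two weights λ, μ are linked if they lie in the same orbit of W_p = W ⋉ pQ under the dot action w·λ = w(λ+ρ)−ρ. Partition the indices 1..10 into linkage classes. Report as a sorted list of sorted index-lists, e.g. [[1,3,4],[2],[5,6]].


C ↔ A_2 under row/col permutation; |W(A_2)| = 6.

Ā_29 reps of the 10 weights (A_2, coords as presented):

  [1] (6, 16)
  [2] (23, 3)
  [3] (15, 9)
  [4] (23, 3)
  [5] (23, 3)
  [6] (6, 16)
  [7] (6, 16)
  [8] (6, 16)
  [9] (15, 9)
  [10] (6, 16)

The 10 indices split into 3 linkage classes (same alcove rep ⇔ same W_29-dot-orbit):

[[1, 6, 7, 8, 10], [2, 4, 5], [3, 9]]


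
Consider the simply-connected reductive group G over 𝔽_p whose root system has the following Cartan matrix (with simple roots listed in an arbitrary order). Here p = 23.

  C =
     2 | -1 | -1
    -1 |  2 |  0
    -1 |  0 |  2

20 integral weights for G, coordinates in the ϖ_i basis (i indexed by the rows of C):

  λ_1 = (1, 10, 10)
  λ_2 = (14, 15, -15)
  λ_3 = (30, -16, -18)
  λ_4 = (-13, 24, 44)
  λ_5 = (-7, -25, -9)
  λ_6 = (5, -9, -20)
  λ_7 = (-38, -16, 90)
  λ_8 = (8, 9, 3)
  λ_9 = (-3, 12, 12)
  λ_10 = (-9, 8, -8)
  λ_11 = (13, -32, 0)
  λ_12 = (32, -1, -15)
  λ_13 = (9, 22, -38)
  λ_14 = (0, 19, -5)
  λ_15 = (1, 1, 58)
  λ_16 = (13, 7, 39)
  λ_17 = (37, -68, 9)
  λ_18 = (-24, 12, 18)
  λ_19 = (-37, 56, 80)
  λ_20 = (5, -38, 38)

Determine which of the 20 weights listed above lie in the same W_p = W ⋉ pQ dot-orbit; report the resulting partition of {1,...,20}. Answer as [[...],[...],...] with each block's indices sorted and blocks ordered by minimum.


Type A_3, rank 3, |W|=24; reorder rows/cols to standard.

λ_j+ρ reflected into Ā_23 (⟨·,θ^∨⟩≤23); 3-tuples as given:

  1: (2, 10, 10);  2: (1, 8, 6);  3: (1, 6, 8);  4: (2, 10, 10);  5: (1, 6, 8);  6: (6, 13, 2);  7: (1, 8, 6);  8: (9, 10, 4);  9: (2, 10, 10);  10: (1, 6, 8);  11: (1, 6, 8);  12: (9, 10, 4);  13: (9, 10, 4);  14: (3, 17, 1);  15: (6, 13, 2);  16: (1, 6, 8);  17: (6, 13, 2);  18: (9, 10, 4);  19: (2, 10, 10);  20: (1, 8, 6)

These 20 weights hit 6 W_23-dot-orbits; sizes (4, 3, 5, 3, 4, 1):

[[1, 4, 9, 19], [2, 7, 20], [3, 5, 10, 11, 16], [6, 15, 17], [8, 12, 13, 18], [14]]


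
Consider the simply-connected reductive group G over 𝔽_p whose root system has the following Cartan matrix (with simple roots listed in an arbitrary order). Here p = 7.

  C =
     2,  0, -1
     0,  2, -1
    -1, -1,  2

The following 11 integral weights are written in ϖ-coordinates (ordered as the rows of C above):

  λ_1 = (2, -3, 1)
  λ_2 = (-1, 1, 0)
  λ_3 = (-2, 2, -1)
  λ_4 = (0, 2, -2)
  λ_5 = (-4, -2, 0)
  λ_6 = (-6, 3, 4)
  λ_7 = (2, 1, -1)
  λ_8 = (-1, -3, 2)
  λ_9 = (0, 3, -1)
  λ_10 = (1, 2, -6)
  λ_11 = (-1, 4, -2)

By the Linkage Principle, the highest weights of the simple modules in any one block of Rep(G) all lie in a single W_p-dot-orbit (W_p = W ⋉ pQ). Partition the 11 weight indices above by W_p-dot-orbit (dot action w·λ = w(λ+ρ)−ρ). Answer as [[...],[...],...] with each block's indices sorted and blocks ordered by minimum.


Type A_3, rank 3, |W|=24; reorder rows/cols to standard.

λ_j+ρ reflected into Ā_7 (⟨·,θ^∨⟩≤7); 3-tuples as given:

    1: (3, 2, 0)
    2: (0, 2, 1)
    3: (0, 2, 1)
    4: (0, 2, 1)
    5: (0, 2, 1)
    6: (3, 2, 0)
    7: (3, 2, 0)
    8: (0, 2, 1)
    9: (1, 4, 0)
    10: (3, 2, 0)
    11: (1, 4, 0)

Linkage partition of the 11 weights (3 classes, p=7):

[[1, 6, 7, 10], [2, 3, 4, 5, 8], [9, 11]]


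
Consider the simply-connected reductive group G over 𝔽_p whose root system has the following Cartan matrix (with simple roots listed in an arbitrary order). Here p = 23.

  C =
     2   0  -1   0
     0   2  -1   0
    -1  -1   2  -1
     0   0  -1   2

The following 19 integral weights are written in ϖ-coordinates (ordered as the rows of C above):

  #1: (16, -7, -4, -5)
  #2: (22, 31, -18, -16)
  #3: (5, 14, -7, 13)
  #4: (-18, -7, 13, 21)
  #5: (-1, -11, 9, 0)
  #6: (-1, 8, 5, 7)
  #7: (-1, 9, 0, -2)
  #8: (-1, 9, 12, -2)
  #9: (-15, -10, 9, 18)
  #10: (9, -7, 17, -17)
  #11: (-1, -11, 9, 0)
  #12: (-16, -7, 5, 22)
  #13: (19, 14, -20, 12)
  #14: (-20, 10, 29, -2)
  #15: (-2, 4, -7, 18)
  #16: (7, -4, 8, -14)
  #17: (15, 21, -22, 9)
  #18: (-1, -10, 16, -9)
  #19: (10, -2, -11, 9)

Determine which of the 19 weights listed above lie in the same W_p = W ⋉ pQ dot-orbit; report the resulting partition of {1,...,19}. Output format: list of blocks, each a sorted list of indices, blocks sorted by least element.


D_4 Cartan matrix, 4 simple roots permuted; ρ=(1,1,1,1).

Folding the 19 weights λ_j+ρ into Ā_23 (reps in the given 4-coord order):

  [1] (1, 4, 3, 6);  [2] (0, 9, 0, 8);  [3] (0, 9, 0, 8);  [4] (1, 4, 3, 6);  [5] (0, 10, 0, 1);  [6] (0, 9, 0, 8);  [7] (0, 10, 0, 1);  [8] (0, 10, 0, 1);  [9] (1, 4, 3, 6);  [10] (5, 1, 1, 11);  [11] (0, 10, 0, 1);  [12] (0, 9, 0, 8);  [13] (1, 4, 3, 6);  [14] (5, 1, 1, 11);  [15] (5, 1, 1, 11);  [16] (1, 4, 3, 6);  [17] (5, 1, 1, 11);  [18] (0, 9, 0, 8);  [19] (0, 10, 0, 1)

4 distinct reps among the 19 weights ⇒ 4 W_23-linkage classes:

[[1, 4, 9, 13, 16], [2, 3, 6, 12, 18], [5, 7, 8, 11, 19], [10, 14, 15, 17]]


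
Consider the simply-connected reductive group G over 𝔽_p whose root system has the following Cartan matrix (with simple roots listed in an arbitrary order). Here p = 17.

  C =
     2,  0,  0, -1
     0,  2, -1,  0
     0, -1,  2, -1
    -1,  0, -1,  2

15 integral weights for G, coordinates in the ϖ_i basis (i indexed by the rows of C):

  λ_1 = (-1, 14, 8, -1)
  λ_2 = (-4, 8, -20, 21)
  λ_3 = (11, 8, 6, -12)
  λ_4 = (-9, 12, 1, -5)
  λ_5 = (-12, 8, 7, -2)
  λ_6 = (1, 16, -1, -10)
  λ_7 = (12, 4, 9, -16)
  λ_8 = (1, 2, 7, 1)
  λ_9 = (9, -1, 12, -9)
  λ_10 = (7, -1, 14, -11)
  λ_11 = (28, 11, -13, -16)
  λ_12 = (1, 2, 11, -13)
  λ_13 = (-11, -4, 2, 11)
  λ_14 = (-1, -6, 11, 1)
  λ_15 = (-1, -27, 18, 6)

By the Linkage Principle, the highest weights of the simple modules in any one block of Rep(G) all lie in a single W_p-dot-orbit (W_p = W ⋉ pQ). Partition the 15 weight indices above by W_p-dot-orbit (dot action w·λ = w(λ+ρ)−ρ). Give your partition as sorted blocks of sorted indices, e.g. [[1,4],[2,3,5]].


A_4 Cartan matrix, 4 simple roots permuted; ρ=(1,1,1,1).

Each λ_j+ρ reduced to Ā_17; 4-tuples below use C's row order:

  1: (0, 8, 2, 7) · 2: (0, 5, 7, 2) · 3: (1, 5, 4, 7) · 4: (2, 3, 8, 2) · 5: (1, 5, 4, 7) · 6: (0, 8, 2, 7) · 7: (2, 0, 5, 8) · 8: (2, 3, 8, 2) · 9: (2, 0, 5, 8) · 10: (2, 0, 5, 8) · 11: (10, 3, 0, 2) · 12: (10, 3, 0, 2) · 13: (10, 3, 0, 2) · 14: (0, 5, 7, 2) · 15: (0, 8, 2, 7)

Grouping the 15 weights by Ā_17-representative: 6 linkage classes.

[[1, 6, 15], [2, 14], [3, 5], [4, 8], [7, 9, 10], [11, 12, 13]]


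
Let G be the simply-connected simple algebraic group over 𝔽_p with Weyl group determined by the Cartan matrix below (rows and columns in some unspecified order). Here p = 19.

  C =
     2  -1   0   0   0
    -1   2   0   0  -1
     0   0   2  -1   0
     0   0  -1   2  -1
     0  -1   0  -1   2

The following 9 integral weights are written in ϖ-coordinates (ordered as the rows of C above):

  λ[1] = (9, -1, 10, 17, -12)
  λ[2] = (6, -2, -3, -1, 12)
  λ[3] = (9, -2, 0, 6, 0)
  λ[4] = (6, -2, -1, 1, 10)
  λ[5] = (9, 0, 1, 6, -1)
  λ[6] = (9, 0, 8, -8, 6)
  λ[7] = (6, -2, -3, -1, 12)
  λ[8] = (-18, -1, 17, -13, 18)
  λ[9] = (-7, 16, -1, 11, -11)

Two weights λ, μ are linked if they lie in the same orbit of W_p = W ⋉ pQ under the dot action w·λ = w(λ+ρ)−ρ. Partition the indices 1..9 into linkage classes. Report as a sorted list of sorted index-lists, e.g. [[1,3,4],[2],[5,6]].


Root system A_5: the 5×5 matrix C matches after relabeling.

λ_j+ρ reflected into Ā_19 (⟨·,θ^∨⟩≤19); 5-tuples as given:

  1: (9, 1, 1, 7, 0) · 2: (6, 1, 0, 2, 10) · 3: (9, 1, 1, 7, 0) · 4: (6, 1, 0, 2, 10) · 5: (9, 1, 1, 7, 0) · 6: (9, 1, 1, 7, 0) · 7: (6, 1, 0, 2, 10) · 8: (6, 1, 0, 2, 10) · 9: (6, 1, 0, 2, 10)

The 9 indices split into 2 linkage classes (same alcove rep ⇔ same W_19-dot-orbit):

[[1, 3, 5, 6], [2, 4, 7, 8, 9]]


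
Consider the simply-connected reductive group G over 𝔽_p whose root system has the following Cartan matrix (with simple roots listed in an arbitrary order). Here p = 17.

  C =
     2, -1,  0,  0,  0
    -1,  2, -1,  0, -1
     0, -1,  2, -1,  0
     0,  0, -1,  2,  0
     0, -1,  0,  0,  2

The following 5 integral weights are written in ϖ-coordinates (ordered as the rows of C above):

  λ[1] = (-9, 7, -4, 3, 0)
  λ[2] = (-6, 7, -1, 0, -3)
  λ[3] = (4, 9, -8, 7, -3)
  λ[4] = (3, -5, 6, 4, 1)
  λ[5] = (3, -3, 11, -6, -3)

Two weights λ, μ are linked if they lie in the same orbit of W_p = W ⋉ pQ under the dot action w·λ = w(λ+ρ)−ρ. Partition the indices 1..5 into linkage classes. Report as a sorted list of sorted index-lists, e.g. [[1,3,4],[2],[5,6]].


D_5 Cartan matrix, 5 simple roots permuted; ρ=(1,1,1,1,1).

W_17-reps of the 5 weights in Ā_17 (same 5-coord order as C):

    1: (5, 1, 0, 1, 2)
    2: (5, 1, 0, 1, 2)
    3: (5, 1, 0, 1, 2)
    4: (0, 2, 3, 5, 2)
    5: (0, 2, 3, 5, 2)

Linkage partition of the 5 weights (2 classes, p=17):

[[1, 2, 3], [4, 5]]


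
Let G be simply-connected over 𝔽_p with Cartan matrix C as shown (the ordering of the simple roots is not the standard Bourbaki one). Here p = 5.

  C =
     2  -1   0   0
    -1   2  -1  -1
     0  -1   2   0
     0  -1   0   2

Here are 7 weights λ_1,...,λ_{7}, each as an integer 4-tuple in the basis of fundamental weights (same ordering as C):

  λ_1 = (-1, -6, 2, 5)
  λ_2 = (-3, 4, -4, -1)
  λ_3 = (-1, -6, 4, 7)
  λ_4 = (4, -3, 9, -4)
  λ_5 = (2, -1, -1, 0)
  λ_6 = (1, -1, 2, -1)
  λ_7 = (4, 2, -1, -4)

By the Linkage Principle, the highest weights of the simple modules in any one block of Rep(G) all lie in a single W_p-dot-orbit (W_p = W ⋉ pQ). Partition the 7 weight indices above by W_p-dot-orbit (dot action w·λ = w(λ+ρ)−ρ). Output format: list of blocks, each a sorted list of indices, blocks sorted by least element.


Cartan matrix: type D_4 (|W|=192); un-permuting the 4 rows.

λ_j+ρ reflected into Ā_5 (⟨·,θ^∨⟩≤5); 4-tuples as given:

  [1] (3, 0, 0, 1)
  [2] (2, 0, 3, 0)
  [3] (2, 0, 3, 0)
  [4] (2, 0, 3, 0)
  [5] (3, 0, 0, 1)
  [6] (2, 0, 3, 0)
  [7] (2, 0, 3, 0)

Grouping the 7 weights by Ā_5-representative: 2 linkage classes.

[[1, 5], [2, 3, 4, 6, 7]]


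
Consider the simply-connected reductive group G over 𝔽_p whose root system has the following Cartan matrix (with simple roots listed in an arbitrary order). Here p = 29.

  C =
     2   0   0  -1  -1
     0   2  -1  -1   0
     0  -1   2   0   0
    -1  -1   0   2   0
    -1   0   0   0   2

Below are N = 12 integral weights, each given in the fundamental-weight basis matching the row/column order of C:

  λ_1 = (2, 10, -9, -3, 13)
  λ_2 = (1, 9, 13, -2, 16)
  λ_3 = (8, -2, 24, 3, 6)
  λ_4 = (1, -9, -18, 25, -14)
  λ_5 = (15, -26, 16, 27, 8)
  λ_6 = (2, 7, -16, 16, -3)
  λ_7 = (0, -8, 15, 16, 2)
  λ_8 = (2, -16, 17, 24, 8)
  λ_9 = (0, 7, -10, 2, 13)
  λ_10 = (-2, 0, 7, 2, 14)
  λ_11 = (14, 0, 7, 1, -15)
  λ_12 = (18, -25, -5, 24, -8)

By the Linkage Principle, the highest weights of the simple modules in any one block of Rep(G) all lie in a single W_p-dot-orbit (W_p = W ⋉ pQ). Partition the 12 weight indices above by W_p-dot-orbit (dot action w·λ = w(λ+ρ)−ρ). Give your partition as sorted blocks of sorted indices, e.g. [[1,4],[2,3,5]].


A_5 Cartan matrix, 5 simple roots permuted; ρ=(1,1,1,1,1).

Each λ_j+ρ reduced to Ā_29; 5-tuples below use C's row order:

  λ_1+ρ ↦ (1, 1, 8, 2, 14)
  λ_2+ρ ↦ (1, 9, 1, 1, 4)
  λ_3+ρ ↦ (1, 1, 9, 3, 8)
  λ_4+ρ ↦ (1, 7, 8, 10, 2)
  λ_5+ρ ↦ (1, 1, 9, 3, 8)
  λ_6+ρ ↦ (1, 7, 8, 10, 2)
  λ_7+ρ ↦ (1, 7, 8, 10, 2)
  λ_8+ρ ↦ (1, 7, 8, 10, 2)
  λ_9+ρ ↦ (1, 1, 8, 2, 14)
  λ_10+ρ ↦ (1, 1, 8, 2, 14)
  λ_11+ρ ↦ (1, 1, 8, 2, 14)
  λ_12+ρ ↦ (1, 1, 9, 3, 8)

Grouping the 12 weights by Ā_29-representative: 4 linkage classes.

[[1, 9, 10, 11], [2], [3, 5, 12], [4, 6, 7, 8]]


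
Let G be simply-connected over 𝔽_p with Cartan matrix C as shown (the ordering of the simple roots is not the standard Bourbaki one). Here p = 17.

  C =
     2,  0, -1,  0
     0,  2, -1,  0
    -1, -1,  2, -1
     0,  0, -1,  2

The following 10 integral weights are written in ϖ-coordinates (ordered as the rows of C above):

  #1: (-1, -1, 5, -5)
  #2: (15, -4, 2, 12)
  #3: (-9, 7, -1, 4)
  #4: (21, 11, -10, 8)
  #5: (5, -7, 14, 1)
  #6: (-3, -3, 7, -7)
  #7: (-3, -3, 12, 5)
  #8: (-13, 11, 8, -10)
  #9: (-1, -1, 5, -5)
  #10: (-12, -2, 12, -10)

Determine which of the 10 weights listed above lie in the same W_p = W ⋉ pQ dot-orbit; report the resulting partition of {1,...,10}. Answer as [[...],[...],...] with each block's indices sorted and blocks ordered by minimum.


Cartan matrix: type D_4 (|W|=192); un-permuting the 4 rows.

Folding the 10 weights λ_j+ρ into Ā_17 (reps in the given 4-coord order):

  1: (0, 0, 2, 4);  2: (1, 12, 1, 2);  3: (0, 0, 5, 3);  4: (0, 0, 5, 3);  5: (0, 0, 2, 4);  6: (0, 0, 2, 4);  7: (0, 0, 2, 4);  8: (0, 0, 5, 3);  9: (0, 0, 2, 4);  10: (3, 7, 1, 1)

These 10 weights hit 4 W_17-dot-orbits; sizes (5, 1, 3, 1):

[[1, 5, 6, 7, 9], [2], [3, 4, 8], [10]]


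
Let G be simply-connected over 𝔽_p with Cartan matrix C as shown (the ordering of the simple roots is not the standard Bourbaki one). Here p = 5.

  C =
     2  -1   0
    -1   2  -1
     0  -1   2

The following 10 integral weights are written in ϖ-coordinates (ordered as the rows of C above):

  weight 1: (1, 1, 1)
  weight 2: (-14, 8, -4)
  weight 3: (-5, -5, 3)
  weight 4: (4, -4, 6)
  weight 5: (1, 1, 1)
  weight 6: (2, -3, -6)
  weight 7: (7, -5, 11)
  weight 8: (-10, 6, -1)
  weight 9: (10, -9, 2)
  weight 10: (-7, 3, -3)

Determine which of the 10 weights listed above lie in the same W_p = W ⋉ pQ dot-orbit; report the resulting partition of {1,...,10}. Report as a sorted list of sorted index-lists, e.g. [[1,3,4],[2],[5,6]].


A_3 Cartan matrix, 3 simple roots permuted; ρ=(1,1,1).

λ_j+ρ reflected into Ā_5 (⟨·,θ^∨⟩≤5); 3-tuples as given:

  [1] (1, 2, 1)
  [2] (1, 2, 1)
  [3] (1, 0, 1)
  [4] (2, 1, 0)
  [5] (1, 2, 1)
  [6] (2, 1, 0)
  [7] (1, 2, 1)
  [8] (1, 2, 0)
  [9] (2, 1, 0)
  [10] (1, 2, 1)

4 distinct reps among the 10 weights ⇒ 4 W_5-linkage classes:

[[1, 2, 5, 7, 10], [3], [4, 6, 9], [8]]


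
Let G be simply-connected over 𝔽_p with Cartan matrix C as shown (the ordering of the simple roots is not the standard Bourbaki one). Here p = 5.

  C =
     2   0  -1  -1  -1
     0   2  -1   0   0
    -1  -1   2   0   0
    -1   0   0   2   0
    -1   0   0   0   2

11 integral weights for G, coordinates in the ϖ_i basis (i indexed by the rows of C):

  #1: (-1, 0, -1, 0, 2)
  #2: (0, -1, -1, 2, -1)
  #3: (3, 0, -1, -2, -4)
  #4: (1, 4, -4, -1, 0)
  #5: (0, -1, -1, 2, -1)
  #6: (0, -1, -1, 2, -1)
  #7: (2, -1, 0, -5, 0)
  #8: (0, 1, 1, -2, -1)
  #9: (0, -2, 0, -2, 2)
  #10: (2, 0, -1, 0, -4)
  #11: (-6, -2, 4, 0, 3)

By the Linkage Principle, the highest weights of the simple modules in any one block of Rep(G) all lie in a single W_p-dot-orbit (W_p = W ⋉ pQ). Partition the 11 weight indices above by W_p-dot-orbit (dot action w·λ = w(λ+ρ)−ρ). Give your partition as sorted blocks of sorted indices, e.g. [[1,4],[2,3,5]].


Dynkin diagram of C (from the 8 off-diagonal −1 entries): D_5.

Ā_5 reps of the 11 weights (D_5, coords as presented):

  [1] (0, 1, 0, 1, 3) · [2] (1, 0, 0, 3, 0) · [3] (0, 1, 0, 1, 3) · [4] (0, 2, 0, 1, 0) · [5] (1, 0, 0, 3, 0) · [6] (1, 0, 0, 3, 0) · [7] (1, 0, 0, 3, 0) · [8] (0, 2, 0, 1, 0) · [9] (0, 1, 0, 1, 3) · [10] (0, 1, 0, 1, 3) · [11] (1, 0, 0, 3, 0)

Grouping the 11 weights by Ā_5-representative: 3 linkage classes.

[[1, 3, 9, 10], [2, 5, 6, 7, 11], [4, 8]]


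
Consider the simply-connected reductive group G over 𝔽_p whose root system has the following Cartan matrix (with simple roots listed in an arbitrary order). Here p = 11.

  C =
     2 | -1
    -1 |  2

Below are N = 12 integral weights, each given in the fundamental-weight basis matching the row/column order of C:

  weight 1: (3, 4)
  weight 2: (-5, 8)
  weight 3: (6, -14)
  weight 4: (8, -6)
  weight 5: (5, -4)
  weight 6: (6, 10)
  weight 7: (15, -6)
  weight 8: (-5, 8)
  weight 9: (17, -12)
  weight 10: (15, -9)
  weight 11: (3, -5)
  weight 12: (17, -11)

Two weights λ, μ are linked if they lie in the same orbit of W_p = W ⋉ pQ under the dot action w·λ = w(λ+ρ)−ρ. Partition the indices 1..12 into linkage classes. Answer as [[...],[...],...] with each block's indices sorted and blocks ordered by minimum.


Type A_2, rank 2, |W|=6; reorder rows/cols to standard.

Folding the 12 weights λ_j+ρ into Ā_11 (reps in the given 2-coord order):

  1: (4, 5) · 2: (4, 5) · 3: (4, 5) · 4: (4, 5) · 5: (3, 3) · 6: (0, 4) · 7: (6, 0) · 8: (4, 5) · 9: (0, 4) · 10: (3, 3) · 11: (0, 4) · 12: (1, 3)

Grouping the 12 weights by Ā_11-representative: 5 linkage classes.

[[1, 2, 3, 4, 8], [5, 10], [6, 9, 11], [7], [12]]


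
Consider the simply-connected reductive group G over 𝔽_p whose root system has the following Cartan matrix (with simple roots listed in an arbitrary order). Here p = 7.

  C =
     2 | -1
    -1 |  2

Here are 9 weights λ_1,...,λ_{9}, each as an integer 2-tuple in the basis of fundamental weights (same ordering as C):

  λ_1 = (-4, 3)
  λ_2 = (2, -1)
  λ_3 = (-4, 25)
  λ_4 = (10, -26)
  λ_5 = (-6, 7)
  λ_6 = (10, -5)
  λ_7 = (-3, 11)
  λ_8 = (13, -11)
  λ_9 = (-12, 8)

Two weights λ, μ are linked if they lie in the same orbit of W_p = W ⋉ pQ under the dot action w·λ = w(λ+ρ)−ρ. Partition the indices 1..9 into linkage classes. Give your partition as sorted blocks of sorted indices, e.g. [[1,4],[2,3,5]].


Type A_2, rank 2, |W|=6; reorder rows/cols to standard.

Each λ_j+ρ reduced to Ā_7; 2-tuples below use C's row order:

    λ_1 → (3, 1)
    λ_2 → (3, 0)
    λ_3 → (3, 2)
    λ_4 → (3, 0)
    λ_5 → (4, 2)
    λ_6 → (3, 0)
    λ_7 → (3, 2)
    λ_8 → (3, 0)
    λ_9 → (3, 2)

Linkage partition of the 9 weights (4 classes, p=7):

[[1], [2, 4, 6, 8], [3, 7, 9], [5]]


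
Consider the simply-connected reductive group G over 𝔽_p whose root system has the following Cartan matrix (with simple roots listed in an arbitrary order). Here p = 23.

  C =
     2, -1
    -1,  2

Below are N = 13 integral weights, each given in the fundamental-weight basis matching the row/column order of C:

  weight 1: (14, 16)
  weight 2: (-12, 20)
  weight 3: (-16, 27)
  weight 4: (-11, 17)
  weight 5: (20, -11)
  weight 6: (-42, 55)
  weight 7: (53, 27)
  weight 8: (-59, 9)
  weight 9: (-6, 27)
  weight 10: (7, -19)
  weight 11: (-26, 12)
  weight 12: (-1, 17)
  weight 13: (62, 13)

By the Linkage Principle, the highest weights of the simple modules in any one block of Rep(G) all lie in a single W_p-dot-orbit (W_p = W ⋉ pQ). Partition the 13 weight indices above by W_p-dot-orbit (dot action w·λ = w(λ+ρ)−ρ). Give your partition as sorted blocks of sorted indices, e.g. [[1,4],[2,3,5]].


C ↔ A_2 under row/col permutation; |W(A_2)| = 6.

W_23-reps of the 13 weights in Ā_23 (same 2-coord order as C):

  1: (6, 8) · 2: (11, 10) · 3: (10, 8) · 4: (10, 8) · 5: (11, 10) · 6: (10, 8) · 7: (10, 8) · 8: (11, 10) · 9: (0, 18) · 10: (10, 8) · 11: (11, 10) · 12: (0, 18) · 13: (6, 8)

Partition of {1..13} into 4 W_23-dot-orbits:

[[1, 13], [2, 5, 8, 11], [3, 4, 6, 7, 10], [9, 12]]


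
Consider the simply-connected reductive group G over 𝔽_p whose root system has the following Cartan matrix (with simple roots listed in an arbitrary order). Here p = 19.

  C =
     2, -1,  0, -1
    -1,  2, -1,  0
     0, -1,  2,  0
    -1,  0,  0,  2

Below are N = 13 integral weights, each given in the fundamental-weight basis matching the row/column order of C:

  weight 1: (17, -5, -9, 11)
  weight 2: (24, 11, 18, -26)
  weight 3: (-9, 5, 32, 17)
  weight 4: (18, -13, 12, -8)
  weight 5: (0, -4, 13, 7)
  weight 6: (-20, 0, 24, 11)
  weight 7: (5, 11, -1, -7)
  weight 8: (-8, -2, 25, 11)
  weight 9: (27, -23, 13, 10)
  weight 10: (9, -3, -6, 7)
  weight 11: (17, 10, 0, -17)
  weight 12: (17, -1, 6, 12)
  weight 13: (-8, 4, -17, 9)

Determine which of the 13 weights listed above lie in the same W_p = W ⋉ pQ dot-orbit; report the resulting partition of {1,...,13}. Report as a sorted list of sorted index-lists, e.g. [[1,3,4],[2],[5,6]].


Dynkin diagram of C (from the 6 off-diagonal −1 entries): A_4.

Alcove-folded reps (p=19, 13 weights, presented ϖ-order):

  λ_1+ρ ↦ (6, 1, 7, 1)
  λ_2+ρ ↦ (0, 12, 0, 6)
  λ_3+ρ ↦ (2, 1, 10, 5)
  λ_4+ρ ↦ (0, 12, 0, 6)
  λ_5+ρ ↦ (2, 1, 10, 5)
  λ_6+ρ ↦ (0, 12, 0, 6)
  λ_7+ρ ↦ (0, 12, 0, 6)
  λ_8+ρ ↦ (6, 1, 7, 1)
  λ_9+ρ ↦ (2, 1, 10, 5)
  λ_10+ρ ↦ (3, 5, 2, 8)
  λ_11+ρ ↦ (2, 1, 10, 5)
  λ_12+ρ ↦ (0, 12, 0, 6)
  λ_13+ρ ↦ (3, 5, 2, 8)

The 13 indices split into 4 linkage classes (same alcove rep ⇔ same W_19-dot-orbit):

[[1, 8], [2, 4, 6, 7, 12], [3, 5, 9, 11], [10, 13]]


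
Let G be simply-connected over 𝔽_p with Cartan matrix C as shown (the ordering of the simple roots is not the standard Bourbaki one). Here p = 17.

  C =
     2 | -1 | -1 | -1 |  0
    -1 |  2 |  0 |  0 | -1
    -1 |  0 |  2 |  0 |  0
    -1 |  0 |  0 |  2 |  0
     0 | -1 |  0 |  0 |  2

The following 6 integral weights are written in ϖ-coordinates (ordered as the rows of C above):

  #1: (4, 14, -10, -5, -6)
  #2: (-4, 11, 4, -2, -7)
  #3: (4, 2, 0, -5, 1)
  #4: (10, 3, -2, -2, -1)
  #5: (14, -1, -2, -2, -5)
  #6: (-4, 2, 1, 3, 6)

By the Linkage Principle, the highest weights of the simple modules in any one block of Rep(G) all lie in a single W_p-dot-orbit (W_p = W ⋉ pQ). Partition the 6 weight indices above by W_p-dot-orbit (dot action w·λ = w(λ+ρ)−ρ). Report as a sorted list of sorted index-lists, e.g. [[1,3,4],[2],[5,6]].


Root system D_5: the 5×5 matrix C matches after relabeling.

Each λ_j+ρ reduced to Ā_17; 5-tuples below use C's row order:

    λ_1 → (1, 3, 1, 4, 2)
    λ_2 → (1, 2, 1, 3, 6)
    λ_3 → (1, 3, 1, 4, 2)
    λ_4 → (2, 0, 1, 1, 7)
    λ_5 → (2, 0, 1, 1, 7)
    λ_6 → (2, 0, 1, 1, 7)

Partition of {1..6} into 3 W_17-dot-orbits:

[[1, 3], [2], [4, 5, 6]]


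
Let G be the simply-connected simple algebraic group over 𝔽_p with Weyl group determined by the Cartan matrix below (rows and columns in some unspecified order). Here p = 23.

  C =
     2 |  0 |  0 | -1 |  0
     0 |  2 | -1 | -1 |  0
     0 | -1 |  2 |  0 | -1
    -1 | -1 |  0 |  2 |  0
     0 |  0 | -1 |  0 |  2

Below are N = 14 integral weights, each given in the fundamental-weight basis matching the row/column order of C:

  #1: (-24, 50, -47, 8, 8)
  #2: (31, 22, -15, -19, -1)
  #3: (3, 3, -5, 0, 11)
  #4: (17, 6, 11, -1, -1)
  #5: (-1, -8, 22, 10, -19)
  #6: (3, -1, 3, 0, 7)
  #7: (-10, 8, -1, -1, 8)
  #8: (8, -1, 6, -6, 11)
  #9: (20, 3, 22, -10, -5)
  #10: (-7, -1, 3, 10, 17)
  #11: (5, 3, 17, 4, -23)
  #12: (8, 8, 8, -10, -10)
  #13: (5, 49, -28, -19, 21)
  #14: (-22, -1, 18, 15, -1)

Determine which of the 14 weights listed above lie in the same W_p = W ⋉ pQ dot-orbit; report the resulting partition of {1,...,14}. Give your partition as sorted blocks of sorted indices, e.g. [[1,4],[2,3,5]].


A_5 Cartan matrix, 5 simple roots permuted; ρ=(1,1,1,1,1).

Each λ_j+ρ reduced to Ā_23; 5-tuples below use C's row order:

  λ_1 → (0, 0, 0, 9, 9)
  λ_2 → (0, 0, 0, 9, 9)
  λ_3 → (4, 0, 4, 1, 8)
  λ_4 → (4, 5, 2, 0, 12)
  λ_5 → (4, 5, 2, 0, 12)
  λ_6 → (4, 0, 4, 1, 8)
  λ_7 → (0, 0, 0, 9, 9)
  λ_8 → (4, 5, 2, 0, 12)
  λ_9 → (4, 5, 2, 0, 12)
  λ_10 → (4, 0, 4, 1, 8)
  λ_11 → (4, 0, 4, 1, 8)
  λ_12 → (0, 0, 0, 9, 9)
  λ_13 → (4, 0, 4, 1, 8)
  λ_14 → (4, 5, 2, 0, 12)

Linkage partition of the 14 weights (3 classes, p=23):

[[1, 2, 7, 12], [3, 6, 10, 11, 13], [4, 5, 8, 9, 14]]


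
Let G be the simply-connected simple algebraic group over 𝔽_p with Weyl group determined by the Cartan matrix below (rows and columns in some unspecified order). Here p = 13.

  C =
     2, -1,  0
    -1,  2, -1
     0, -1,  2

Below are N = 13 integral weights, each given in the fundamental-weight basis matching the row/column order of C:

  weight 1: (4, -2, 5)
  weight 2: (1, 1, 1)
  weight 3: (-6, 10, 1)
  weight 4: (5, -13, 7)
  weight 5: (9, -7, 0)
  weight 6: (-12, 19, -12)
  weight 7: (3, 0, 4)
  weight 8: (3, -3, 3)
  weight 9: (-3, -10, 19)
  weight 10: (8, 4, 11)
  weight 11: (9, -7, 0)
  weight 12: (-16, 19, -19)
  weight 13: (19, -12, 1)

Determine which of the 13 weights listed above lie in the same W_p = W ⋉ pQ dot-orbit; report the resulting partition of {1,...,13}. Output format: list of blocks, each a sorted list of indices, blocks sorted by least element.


A_3 Cartan matrix, 3 simple roots permuted; ρ=(1,1,1).

λ_j+ρ reflected into Ā_13 (⟨·,θ^∨⟩≤13); 3-tuples as given:

  [1] (4, 1, 5)
  [2] (2, 2, 2)
  [3] (5, 6, 2)
  [4] (6, 2, 4)
  [5] (4, 1, 5)
  [6] (2, 2, 2)
  [7] (4, 1, 5)
  [8] (2, 2, 2)
  [9] (2, 2, 2)
  [10] (4, 0, 1)
  [11] (4, 1, 5)
  [12] (5, 6, 2)
  [13] (2, 2, 2)

The 13 indices split into 5 linkage classes (same alcove rep ⇔ same W_13-dot-orbit):

[[1, 5, 7, 11], [2, 6, 8, 9, 13], [3, 12], [4], [10]]


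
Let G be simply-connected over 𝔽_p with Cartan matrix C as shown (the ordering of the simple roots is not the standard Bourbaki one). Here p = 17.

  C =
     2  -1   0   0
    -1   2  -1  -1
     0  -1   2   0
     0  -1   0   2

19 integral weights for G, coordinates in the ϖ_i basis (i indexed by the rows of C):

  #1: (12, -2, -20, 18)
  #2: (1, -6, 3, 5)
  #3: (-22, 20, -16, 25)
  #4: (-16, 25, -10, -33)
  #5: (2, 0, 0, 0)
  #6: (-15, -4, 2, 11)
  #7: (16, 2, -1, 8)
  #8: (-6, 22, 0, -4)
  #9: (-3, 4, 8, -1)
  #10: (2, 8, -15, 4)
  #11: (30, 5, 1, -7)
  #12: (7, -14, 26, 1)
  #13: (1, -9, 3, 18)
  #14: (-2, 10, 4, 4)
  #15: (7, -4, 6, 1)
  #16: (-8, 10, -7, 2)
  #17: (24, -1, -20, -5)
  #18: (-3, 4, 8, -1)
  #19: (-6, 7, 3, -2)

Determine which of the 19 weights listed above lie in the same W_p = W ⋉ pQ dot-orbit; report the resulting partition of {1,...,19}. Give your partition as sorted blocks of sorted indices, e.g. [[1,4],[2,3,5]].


Cartan matrix: type D_4 (|W|=192); un-permuting the 4 rows.

Alcove-folded reps (p=17, 19 weights, presented ϖ-order):

  1: (3, 1, 1, 1) · 2: (3, 1, 1, 1) · 3: (4, 0, 2, 9) · 4: (4, 0, 2, 9) · 5: (3, 1, 1, 1) · 6: (2, 3, 9, 0) · 7: (2, 3, 9, 0) · 8: (3, 1, 1, 1) · 9: (2, 3, 9, 0) · 10: (2, 3, 9, 0) · 11: (0, 2, 1, 3) · 12: (5, 2, 4, 1) · 13: (4, 0, 2, 9) · 14: (3, 1, 1, 1) · 15: (5, 2, 4, 1) · 16: (5, 2, 4, 1) · 17: (4, 0, 2, 9) · 18: (2, 3, 9, 0) · 19: (5, 2, 4, 1)

Grouping the 19 weights by Ā_17-representative: 5 linkage classes.

[[1, 2, 5, 8, 14], [3, 4, 13, 17], [6, 7, 9, 10, 18], [11], [12, 15, 16, 19]]


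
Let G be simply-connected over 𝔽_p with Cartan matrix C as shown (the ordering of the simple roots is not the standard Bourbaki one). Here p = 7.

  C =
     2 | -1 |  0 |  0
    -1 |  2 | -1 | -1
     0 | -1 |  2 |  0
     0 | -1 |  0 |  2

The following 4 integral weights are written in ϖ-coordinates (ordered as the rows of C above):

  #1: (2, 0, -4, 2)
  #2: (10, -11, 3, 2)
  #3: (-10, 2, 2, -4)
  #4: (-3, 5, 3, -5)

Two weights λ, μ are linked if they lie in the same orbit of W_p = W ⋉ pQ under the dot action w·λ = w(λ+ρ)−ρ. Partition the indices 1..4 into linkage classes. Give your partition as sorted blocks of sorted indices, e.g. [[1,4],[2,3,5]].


Type D_4, rank 4, |W|=192; reorder rows/cols to standard.

Alcove-folded reps (p=7, 4 weights, presented ϖ-order):

    λ_1 → (1, 2, 1, 1)
    λ_2 → (1, 2, 0, 1)
    λ_3 → (1, 2, 1, 1)
    λ_4 → (1, 2, 1, 1)

Grouping the 4 weights by Ā_7-representative: 2 linkage classes.

[[1, 3, 4], [2]]


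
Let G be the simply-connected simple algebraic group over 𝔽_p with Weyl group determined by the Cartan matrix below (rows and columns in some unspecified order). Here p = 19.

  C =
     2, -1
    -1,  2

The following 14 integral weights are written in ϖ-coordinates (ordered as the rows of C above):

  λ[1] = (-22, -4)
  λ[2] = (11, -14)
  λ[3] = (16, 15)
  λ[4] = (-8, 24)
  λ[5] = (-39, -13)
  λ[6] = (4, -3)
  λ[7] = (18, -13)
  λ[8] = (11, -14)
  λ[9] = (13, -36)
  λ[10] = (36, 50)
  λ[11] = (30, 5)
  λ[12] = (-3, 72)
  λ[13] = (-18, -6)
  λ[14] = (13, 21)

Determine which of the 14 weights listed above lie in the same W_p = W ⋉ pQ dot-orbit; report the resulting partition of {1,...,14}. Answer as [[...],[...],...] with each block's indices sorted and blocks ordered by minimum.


Cartan matrix: type A_2 (|W|=6); un-permuting the 2 rows.

W_19-reps of the 14 weights in Ā_19 (same 2-coord order as C):

  λ_1 → (2, 14);  λ_2 → (1, 12);  λ_3 → (3, 2);  λ_4 → (1, 12);  λ_5 → (7, 12);  λ_6 → (3, 2);  λ_7 → (7, 12);  λ_8 → (1, 12);  λ_9 → (3, 2);  λ_10 → (1, 12);  λ_11 → (1, 12);  λ_12 → (2, 14);  λ_13 → (2, 14);  λ_14 → (3, 2)

These 14 weights hit 4 W_19-dot-orbits; sizes (3, 5, 4, 2):

[[1, 12, 13], [2, 4, 8, 10, 11], [3, 6, 9, 14], [5, 7]]


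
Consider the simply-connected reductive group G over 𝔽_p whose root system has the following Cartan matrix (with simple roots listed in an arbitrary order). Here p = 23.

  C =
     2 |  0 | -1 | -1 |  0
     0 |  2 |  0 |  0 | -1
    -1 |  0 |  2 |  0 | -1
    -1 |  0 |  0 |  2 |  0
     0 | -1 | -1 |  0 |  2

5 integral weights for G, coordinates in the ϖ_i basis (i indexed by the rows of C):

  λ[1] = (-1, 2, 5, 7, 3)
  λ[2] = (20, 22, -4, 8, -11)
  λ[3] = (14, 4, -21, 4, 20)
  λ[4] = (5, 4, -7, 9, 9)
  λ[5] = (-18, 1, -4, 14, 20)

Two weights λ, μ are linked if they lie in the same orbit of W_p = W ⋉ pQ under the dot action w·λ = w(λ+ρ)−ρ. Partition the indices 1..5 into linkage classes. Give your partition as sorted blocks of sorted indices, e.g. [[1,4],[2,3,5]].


Dynkin diagram of C (from the 8 off-diagonal −1 entries): A_5.

Folding the 5 weights λ_j+ρ into Ā_23 (reps in the given 5-coord order):

    λ_1+ρ ↦ (0, 3, 6, 8, 4)
    λ_2+ρ ↦ (0, 3, 6, 8, 4)
    λ_3+ρ ↦ (2, 2, 15, 3, 1)
    λ_4+ρ ↦ (0, 3, 6, 8, 4)
    λ_5+ρ ↦ (2, 2, 15, 3, 1)

2 distinct reps among the 5 weights ⇒ 2 W_23-linkage classes:

[[1, 2, 4], [3, 5]]


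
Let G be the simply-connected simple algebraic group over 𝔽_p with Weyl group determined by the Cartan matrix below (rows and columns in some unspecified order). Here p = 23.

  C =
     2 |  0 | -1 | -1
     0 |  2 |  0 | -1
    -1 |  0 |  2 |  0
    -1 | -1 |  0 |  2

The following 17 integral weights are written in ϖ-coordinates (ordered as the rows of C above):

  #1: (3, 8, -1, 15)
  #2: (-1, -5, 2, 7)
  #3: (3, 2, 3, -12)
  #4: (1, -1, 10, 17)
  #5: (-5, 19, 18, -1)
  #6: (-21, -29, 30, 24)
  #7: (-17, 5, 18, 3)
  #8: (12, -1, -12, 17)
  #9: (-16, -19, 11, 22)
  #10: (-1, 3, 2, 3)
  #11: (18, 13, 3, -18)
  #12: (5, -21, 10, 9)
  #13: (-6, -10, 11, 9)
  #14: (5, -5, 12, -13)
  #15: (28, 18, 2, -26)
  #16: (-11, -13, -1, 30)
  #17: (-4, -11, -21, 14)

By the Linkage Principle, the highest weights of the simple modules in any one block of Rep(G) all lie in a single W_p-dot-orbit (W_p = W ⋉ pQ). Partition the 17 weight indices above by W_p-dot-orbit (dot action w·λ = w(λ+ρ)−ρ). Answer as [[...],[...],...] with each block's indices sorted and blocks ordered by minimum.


Root system A_4: the 4×4 matrix C matches after relabeling.

Ā_23 reps of the 17 weights (A_4, coords as presented):

  [1] (2, 3, 4, 14)
  [2] (0, 4, 3, 4)
  [3] (0, 4, 3, 4)
  [4] (2, 8, 3, 10)
  [5] (0, 4, 3, 4)
  [6] (2, 8, 3, 10)
  [7] (4, 6, 3, 6)
  [8] (2, 8, 3, 10)
  [9] (2, 8, 3, 10)
  [10] (0, 4, 3, 4)
  [11] (2, 3, 4, 14)
  [12] (4, 6, 3, 6)
  [13] (1, 5, 7, 4)
  [14] (4, 6, 3, 6)
  [15] (2, 3, 4, 14)
  [16] (0, 4, 2, 9)
  [17] (2, 8, 3, 10)

Grouping the 17 weights by Ā_23-representative: 6 linkage classes.

[[1, 11, 15], [2, 3, 5, 10], [4, 6, 8, 9, 17], [7, 12, 14], [13], [16]]


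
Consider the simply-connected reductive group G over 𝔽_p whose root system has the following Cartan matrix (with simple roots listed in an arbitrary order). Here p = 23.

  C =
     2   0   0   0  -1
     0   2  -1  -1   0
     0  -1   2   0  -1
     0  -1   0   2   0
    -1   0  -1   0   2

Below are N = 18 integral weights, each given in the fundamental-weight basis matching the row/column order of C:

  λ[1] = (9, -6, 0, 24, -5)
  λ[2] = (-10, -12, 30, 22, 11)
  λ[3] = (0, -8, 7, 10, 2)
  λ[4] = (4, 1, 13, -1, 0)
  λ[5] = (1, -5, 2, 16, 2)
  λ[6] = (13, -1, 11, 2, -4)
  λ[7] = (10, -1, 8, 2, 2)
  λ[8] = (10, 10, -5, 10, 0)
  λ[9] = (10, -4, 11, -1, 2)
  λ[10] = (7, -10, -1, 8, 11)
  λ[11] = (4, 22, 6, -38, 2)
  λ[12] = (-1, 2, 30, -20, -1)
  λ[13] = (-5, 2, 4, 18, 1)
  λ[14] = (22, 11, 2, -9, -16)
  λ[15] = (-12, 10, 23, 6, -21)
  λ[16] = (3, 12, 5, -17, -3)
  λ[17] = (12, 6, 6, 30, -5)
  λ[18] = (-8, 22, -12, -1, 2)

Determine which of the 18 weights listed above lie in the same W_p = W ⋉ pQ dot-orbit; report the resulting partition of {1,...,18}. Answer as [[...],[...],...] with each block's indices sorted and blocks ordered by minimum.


Cartan matrix: type A_5 (|W|=720); un-permuting the 5 rows.

Folding the 18 weights λ_j+ρ into Ā_23 (reps in the given 5-coord order):

    [1] (2, 3, 1, 13, 2)
    [2] (8, 0, 9, 0, 3)
    [3] (1, 7, 1, 4, 3)
    [4] (5, 2, 14, 0, 1)
    [5] (2, 3, 1, 13, 2)
    [6] (8, 0, 9, 0, 3)
    [7] (8, 0, 9, 0, 3)
    [8] (1, 7, 1, 4, 3)
    [9] (8, 0, 9, 0, 3)
    [10] (8, 0, 9, 0, 3)
    [11] (4, 0, 7, 8, 3)
    [12] (8, 8, 4, 0, 3)
    [13] (2, 3, 1, 13, 2)
    [14] (8, 8, 4, 0, 3)
    [15] (1, 7, 1, 4, 3)
    [16] (2, 3, 1, 13, 2)
    [17] (4, 0, 7, 8, 3)
    [18] (8, 8, 4, 0, 3)

Grouping the 18 weights by Ā_23-representative: 6 linkage classes.

[[1, 5, 13, 16], [2, 6, 7, 9, 10], [3, 8, 15], [4], [11, 17], [12, 14, 18]]


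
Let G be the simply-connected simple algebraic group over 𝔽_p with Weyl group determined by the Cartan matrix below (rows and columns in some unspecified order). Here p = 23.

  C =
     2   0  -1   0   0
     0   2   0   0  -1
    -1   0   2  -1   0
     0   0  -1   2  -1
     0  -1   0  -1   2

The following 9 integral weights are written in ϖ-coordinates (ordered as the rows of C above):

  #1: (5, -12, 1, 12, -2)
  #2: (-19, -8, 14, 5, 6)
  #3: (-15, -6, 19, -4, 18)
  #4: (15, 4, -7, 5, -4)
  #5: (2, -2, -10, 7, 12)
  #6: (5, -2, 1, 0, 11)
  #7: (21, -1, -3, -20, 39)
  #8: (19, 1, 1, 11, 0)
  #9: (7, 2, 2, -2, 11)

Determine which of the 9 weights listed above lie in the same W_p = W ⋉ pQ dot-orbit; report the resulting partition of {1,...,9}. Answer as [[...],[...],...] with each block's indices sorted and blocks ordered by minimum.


Cartan matrix: type A_5 (|W|=720); un-permuting the 5 rows.

λ_j+ρ reflected into Ā_23 (⟨·,θ^∨⟩≤23); 5-tuples as given:

    1: (6, 1, 2, 1, 11)
    2: (10, 2, 3, 3, 0)
    3: (1, 8, 3, 3, 3)
    4: (10, 2, 3, 3, 0)
    5: (6, 1, 2, 1, 11)
    6: (6, 1, 2, 1, 11)
    7: (0, 1, 2, 2, 1)
    8: (6, 1, 2, 1, 11)
    9: (6, 1, 2, 1, 11)

The 9 indices split into 4 linkage classes (same alcove rep ⇔ same W_23-dot-orbit):

[[1, 5, 6, 8, 9], [2, 4], [3], [7]]


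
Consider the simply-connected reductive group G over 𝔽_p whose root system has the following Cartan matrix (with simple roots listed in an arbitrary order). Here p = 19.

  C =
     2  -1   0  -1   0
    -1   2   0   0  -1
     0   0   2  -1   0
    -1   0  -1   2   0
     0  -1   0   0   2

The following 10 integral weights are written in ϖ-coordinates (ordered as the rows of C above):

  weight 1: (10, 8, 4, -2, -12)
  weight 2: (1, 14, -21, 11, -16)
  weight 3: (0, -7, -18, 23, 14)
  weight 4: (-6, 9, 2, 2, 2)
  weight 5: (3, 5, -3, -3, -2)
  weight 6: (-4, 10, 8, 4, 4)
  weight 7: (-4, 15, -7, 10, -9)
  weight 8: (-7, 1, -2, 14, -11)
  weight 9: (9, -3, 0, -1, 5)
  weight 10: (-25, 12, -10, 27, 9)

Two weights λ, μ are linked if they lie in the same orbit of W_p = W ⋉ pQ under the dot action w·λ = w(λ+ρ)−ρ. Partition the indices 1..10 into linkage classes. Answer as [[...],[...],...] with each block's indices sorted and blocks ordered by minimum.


C ↔ A_5 under row/col permutation; |W(A_5)| = 720.

Each λ_j+ρ reduced to Ā_19; 5-tuples below use C's row order:

  λ_1+ρ ↦ (8, 2, 1, 0, 4) · λ_2+ρ ↦ (0, 5, 2, 2, 1) · λ_3+ρ ↦ (0, 5, 2, 2, 1) · λ_4+ρ ↦ (3, 5, 1, 2, 3) · λ_5+ρ ↦ (0, 5, 2, 2, 1) · λ_6+ρ ↦ (3, 5, 1, 2, 3) · λ_7+ρ ↦ (3, 5, 1, 2, 3) · λ_8+ρ ↦ (8, 2, 1, 0, 4) · λ_9+ρ ↦ (8, 2, 1, 0, 4) · λ_10+ρ ↦ (8, 2, 1, 0, 4)

Grouping the 10 weights by Ā_19-representative: 3 linkage classes.

[[1, 8, 9, 10], [2, 3, 5], [4, 6, 7]]
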